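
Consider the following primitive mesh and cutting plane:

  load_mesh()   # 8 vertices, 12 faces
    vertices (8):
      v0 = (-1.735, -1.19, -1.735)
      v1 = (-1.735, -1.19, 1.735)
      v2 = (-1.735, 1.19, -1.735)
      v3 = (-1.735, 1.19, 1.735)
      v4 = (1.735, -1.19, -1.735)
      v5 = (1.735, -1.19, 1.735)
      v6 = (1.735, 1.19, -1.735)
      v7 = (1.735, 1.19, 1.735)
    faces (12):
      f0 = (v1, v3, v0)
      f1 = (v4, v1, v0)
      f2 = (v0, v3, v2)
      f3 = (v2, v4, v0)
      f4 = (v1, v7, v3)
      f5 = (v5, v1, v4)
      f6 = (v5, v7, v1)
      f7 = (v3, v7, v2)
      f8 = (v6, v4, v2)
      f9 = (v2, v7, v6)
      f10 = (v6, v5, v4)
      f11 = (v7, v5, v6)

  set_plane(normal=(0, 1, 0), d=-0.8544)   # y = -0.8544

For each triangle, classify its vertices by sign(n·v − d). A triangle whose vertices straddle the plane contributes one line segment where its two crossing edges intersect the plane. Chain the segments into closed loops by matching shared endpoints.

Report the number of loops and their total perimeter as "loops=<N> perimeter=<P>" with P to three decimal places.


loops=1 perimeter=13.880

Straddling triangles (8 of 12):
  (v1,v3,v0) [-+-] → (-1.735, -0.8544, 1.735)–(-1.735, -0.8544, -1.2457)  len=2.9807
  (v0,v3,v2) [-++] → (-1.735, -0.8544, -1.2457)–(-1.735, -0.8544, -1.735)  len=0.4893
  (v2,v4,v0) [+--] → (1.2457, -0.8544, -1.735)–(-1.735, -0.8544, -1.735)  len=2.9807
  (v1,v7,v3) [-++] → (-1.2457, -0.8544, 1.735)–(-1.735, -0.8544, 1.735)  len=0.4893
  (v5,v7,v1) [-+-] → (1.735, -0.8544, 1.735)–(-1.2457, -0.8544, 1.735)  len=2.9807
  (v6,v4,v2) [+-+] → (1.735, -0.8544, -1.735)–(1.2457, -0.8544, -1.735)  len=0.4893
  (v6,v5,v4) [+--] → (1.735, -0.8544, 1.2457)–(1.735, -0.8544, -1.735)  len=2.9807
  (v7,v5,v6) [+-+] → (1.735, -0.8544, 1.735)–(1.735, -0.8544, 1.2457)  len=0.4893

Chained into 1 loop(s):
  loop 1: 8 segments, perimeter = 13.8800
Total perimeter = 13.880


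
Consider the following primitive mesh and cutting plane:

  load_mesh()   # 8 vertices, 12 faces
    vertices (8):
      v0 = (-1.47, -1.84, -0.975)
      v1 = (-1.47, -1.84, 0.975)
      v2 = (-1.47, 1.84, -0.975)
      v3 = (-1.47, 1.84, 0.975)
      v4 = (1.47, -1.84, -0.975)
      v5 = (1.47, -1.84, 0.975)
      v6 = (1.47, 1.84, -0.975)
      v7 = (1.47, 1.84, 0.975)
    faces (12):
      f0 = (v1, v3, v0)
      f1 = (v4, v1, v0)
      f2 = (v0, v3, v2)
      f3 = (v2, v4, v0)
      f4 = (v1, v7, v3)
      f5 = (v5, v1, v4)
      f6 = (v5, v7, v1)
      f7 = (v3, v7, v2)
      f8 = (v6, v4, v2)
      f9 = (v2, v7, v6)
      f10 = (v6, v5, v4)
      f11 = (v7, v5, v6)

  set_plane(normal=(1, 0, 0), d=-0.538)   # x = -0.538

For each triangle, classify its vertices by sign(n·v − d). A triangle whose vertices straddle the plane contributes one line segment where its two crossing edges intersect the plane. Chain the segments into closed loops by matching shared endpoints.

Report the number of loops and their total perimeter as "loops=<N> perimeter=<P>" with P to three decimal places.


Straddling triangles (8 of 12):
  (v4,v1,v0) [+--] → (-0.538, -1.84, 0.356837)–(-0.538, -1.84, -0.975)  len=1.3318
  (v2,v4,v0) [-+-] → (-0.538, 0.673415, -0.975)–(-0.538, -1.84, -0.975)  len=2.5134
  (v1,v7,v3) [-+-] → (-0.538, -0.673415, 0.975)–(-0.538, 1.84, 0.975)  len=2.5134
  (v5,v1,v4) [+-+] → (-0.538, -1.84, 0.975)–(-0.538, -1.84, 0.356837)  len=0.6182
  (v5,v7,v1) [++-] → (-0.538, -0.673415, 0.975)–(-0.538, -1.84, 0.975)  len=1.1666
  (v3,v7,v2) [-+-] → (-0.538, 1.84, 0.975)–(-0.538, 1.84, -0.356837)  len=1.3318
  (v6,v4,v2) [++-] → (-0.538, 0.673415, -0.975)–(-0.538, 1.84, -0.975)  len=1.1666
  (v2,v7,v6) [-++] → (-0.538, 1.84, -0.356837)–(-0.538, 1.84, -0.975)  len=0.6182

Chained into 1 loop(s):
  loop 1: 8 segments, perimeter = 11.2600
Total perimeter = 11.260

loops=1 perimeter=11.260


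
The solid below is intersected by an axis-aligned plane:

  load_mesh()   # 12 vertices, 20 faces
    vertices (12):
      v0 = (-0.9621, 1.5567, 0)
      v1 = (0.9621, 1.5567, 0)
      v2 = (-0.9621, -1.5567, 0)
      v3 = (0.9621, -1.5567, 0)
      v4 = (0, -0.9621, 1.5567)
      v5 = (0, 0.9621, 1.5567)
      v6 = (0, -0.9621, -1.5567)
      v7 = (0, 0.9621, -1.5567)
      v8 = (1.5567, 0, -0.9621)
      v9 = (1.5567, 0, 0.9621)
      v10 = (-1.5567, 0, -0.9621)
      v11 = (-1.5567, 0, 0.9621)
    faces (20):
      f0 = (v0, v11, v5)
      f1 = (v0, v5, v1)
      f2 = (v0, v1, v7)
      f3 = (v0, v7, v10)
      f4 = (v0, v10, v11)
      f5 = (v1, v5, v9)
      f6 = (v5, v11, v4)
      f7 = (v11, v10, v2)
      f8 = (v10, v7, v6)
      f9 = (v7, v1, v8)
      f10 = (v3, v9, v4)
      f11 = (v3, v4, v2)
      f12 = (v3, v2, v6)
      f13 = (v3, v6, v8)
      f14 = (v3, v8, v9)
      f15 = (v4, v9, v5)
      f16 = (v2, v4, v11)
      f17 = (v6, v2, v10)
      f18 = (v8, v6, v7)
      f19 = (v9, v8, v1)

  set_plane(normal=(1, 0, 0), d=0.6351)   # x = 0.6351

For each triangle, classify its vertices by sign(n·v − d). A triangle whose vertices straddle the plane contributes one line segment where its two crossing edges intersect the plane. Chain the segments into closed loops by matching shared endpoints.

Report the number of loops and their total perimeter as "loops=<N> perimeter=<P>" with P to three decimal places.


Straddling triangles (10 of 20):
  (v0,v5,v1) [--+] → (0.6351, 1.35461, 0.529094)–(0.6351, 1.5567, 0)  len=0.5664
  (v0,v1,v7) [-+-] → (0.6351, 1.5567, 0)–(0.6351, 1.35461, -0.529094)  len=0.5664
  (v1,v5,v9) [+-+] → (0.6351, 1.35461, 0.529094)–(0.6351, 0.569584, 1.31412)  len=1.1102
  (v7,v1,v8) [-++] → (0.6351, 1.35461, -0.529094)–(0.6351, 0.569584, -1.31412)  len=1.1102
  (v3,v9,v4) [++-] → (0.6351, -0.569584, 1.31412)–(0.6351, -1.35461, 0.529094)  len=1.1102
  (v3,v4,v2) [+--] → (0.6351, -1.35461, 0.529094)–(0.6351, -1.5567, 0)  len=0.5664
  (v3,v2,v6) [+--] → (0.6351, -1.5567, 0)–(0.6351, -1.35461, -0.529094)  len=0.5664
  (v3,v6,v8) [+-+] → (0.6351, -1.35461, -0.529094)–(0.6351, -0.569584, -1.31412)  len=1.1102
  (v4,v9,v5) [-+-] → (0.6351, -0.569584, 1.31412)–(0.6351, 0.569584, 1.31412)  len=1.1392
  (v8,v6,v7) [+--] → (0.6351, -0.569584, -1.31412)–(0.6351, 0.569584, -1.31412)  len=1.1392

Chained into 1 loop(s):
  loop 1: 10 segments, perimeter = 8.9846
Total perimeter = 8.985

loops=1 perimeter=8.985


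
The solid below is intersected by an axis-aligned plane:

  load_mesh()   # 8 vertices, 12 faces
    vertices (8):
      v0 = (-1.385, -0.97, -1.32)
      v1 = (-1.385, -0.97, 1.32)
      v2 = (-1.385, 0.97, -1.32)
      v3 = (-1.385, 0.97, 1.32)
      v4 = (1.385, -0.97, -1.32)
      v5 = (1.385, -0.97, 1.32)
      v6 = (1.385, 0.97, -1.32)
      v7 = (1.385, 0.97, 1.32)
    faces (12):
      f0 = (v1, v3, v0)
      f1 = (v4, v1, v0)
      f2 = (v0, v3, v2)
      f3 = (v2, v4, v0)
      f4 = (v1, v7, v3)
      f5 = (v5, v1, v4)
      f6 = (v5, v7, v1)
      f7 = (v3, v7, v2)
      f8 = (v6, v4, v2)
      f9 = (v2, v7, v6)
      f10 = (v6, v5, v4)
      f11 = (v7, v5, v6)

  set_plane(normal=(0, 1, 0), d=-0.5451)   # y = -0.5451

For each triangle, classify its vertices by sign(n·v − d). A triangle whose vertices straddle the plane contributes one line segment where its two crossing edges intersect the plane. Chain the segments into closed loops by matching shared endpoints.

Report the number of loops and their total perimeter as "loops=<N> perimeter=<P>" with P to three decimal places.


loops=1 perimeter=10.820

Straddling triangles (8 of 12):
  (v1,v3,v0) [-+-] → (-1.385, -0.5451, 1.32)–(-1.385, -0.5451, -0.741786)  len=2.0618
  (v0,v3,v2) [-++] → (-1.385, -0.5451, -0.741786)–(-1.385, -0.5451, -1.32)  len=0.5782
  (v2,v4,v0) [+--] → (0.778313, -0.5451, -1.32)–(-1.385, -0.5451, -1.32)  len=2.1633
  (v1,v7,v3) [-++] → (-0.778313, -0.5451, 1.32)–(-1.385, -0.5451, 1.32)  len=0.6067
  (v5,v7,v1) [-+-] → (1.385, -0.5451, 1.32)–(-0.778313, -0.5451, 1.32)  len=2.1633
  (v6,v4,v2) [+-+] → (1.385, -0.5451, -1.32)–(0.778313, -0.5451, -1.32)  len=0.6067
  (v6,v5,v4) [+--] → (1.385, -0.5451, 0.741786)–(1.385, -0.5451, -1.32)  len=2.0618
  (v7,v5,v6) [+-+] → (1.385, -0.5451, 1.32)–(1.385, -0.5451, 0.741786)  len=0.5782

Chained into 1 loop(s):
  loop 1: 8 segments, perimeter = 10.8200
Total perimeter = 10.820


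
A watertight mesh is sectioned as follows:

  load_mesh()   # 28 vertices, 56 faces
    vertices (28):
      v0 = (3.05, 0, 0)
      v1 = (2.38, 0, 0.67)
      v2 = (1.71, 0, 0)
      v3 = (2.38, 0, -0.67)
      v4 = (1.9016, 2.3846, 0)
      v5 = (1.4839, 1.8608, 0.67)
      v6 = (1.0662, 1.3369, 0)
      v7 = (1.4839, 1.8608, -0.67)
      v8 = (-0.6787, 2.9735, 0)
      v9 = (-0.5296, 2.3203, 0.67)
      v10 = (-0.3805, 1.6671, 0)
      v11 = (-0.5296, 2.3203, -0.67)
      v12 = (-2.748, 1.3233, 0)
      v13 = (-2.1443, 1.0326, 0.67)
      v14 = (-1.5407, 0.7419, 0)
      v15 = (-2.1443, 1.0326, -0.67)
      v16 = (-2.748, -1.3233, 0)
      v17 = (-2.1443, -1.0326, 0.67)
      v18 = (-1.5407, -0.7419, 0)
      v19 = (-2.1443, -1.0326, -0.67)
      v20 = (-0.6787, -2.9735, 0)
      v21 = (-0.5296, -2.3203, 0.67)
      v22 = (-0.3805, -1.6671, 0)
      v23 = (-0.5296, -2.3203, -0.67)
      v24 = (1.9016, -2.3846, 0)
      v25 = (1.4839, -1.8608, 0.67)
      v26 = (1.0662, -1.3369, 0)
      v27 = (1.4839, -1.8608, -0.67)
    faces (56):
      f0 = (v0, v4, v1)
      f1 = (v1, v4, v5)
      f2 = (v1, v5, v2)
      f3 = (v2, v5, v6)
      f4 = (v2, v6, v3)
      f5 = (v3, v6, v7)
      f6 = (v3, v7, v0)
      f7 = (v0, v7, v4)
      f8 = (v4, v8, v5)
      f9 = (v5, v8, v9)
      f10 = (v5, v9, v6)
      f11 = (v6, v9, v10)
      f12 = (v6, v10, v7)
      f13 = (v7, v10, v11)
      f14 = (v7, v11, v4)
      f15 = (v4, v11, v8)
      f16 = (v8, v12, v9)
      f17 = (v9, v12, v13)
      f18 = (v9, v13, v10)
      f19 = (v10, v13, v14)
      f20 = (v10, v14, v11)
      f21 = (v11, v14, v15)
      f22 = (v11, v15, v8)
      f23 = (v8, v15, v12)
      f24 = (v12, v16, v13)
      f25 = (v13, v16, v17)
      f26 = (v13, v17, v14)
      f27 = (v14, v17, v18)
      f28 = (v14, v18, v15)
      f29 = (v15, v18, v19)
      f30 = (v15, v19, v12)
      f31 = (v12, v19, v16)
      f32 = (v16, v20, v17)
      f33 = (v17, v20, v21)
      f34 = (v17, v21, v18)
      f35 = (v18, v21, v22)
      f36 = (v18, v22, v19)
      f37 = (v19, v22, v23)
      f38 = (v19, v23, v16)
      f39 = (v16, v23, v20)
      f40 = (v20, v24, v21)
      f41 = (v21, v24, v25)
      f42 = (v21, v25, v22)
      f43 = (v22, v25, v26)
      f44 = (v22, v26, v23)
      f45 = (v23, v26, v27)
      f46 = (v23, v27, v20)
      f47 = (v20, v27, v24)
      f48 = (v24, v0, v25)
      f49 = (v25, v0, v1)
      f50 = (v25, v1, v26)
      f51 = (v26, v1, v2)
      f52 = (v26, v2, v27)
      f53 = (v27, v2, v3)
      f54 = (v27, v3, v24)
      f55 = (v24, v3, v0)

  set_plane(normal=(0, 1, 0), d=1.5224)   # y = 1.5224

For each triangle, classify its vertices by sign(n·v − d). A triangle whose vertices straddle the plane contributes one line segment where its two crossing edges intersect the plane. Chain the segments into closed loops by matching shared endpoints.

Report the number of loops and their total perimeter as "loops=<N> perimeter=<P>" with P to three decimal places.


Straddling triangles (18 of 56):
  (v0,v4,v1) [-+-] → (2.31683, 1.5224, 0)–(2.07458, 1.5224, 0.242252)  len=0.3426
  (v1,v4,v5) [-++] → (2.07458, 1.5224, 0.242252)–(1.64686, 1.5224, 0.67)  len=0.6049
  (v1,v5,v2) [-+-] → (1.64686, 1.5224, 0.67)–(1.52502, 1.5224, 0.548156)  len=0.1723
  (v2,v5,v6) [-+-] → (1.52502, 1.5224, 0.548156)–(1.2141, 1.5224, 0.23723)  len=0.4397
  (v3,v6,v7) [--+] → (1.2141, 1.5224, -0.23723)–(1.64686, 1.5224, -0.67)  len=0.6120
  (v3,v7,v0) [-+-] → (1.64686, 1.5224, -0.67)–(1.76871, 1.5224, -0.548156)  len=0.1723
  (v0,v7,v4) [-++] → (1.76871, 1.5224, -0.548156)–(2.31683, 1.5224, 0)  len=0.7752
  (v5,v9,v6) [++-] → (0.765182, 1.5224, 0.126383)–(1.2141, 1.5224, 0.23723)  len=0.4624
  (v6,v9,v10) [-++] → (0.765182, 1.5224, 0.126383)–(0.253472, 1.5224, 0)  len=0.5271
  (v6,v10,v7) [-++] → (0.253472, 1.5224, 0)–(1.2141, 1.5224, -0.23723)  len=0.9895
  (v8,v12,v9) [+-+] → (-2.49833, 1.5224, 0)–(-2.30499, 1.5224, 0.133798)  len=0.2351
  (v9,v12,v13) [+--] → (-2.30499, 1.5224, 0.133798)–(-1.53012, 1.5224, 0.67)  len=0.9423
  (v9,v13,v10) [+-+] → (-1.53012, 1.5224, 0.67)–(-0.782741, 1.5224, 0.152796)  len=0.9089
  (v10,v13,v14) [+--] → (-0.782741, 1.5224, 0.152796)–(-0.561954, 1.5224, 0)  len=0.2685
  (v10,v14,v11) [+-+] → (-0.561954, 1.5224, 0)–(-1.04072, 1.5224, -0.331307)  len=0.5822
  (v11,v14,v15) [+--] → (-1.04072, 1.5224, -0.331307)–(-1.53012, 1.5224, -0.67)  len=0.5952
  (v11,v15,v8) [+-+] → (-1.53012, 1.5224, -0.67)–(-1.77445, 1.5224, -0.500921)  len=0.2971
  (v8,v15,v12) [+--] → (-1.77445, 1.5224, -0.500921)–(-2.49833, 1.5224, 0)  len=0.8803

Chained into 2 loop(s):
  loop 1: 10 segments, perimeter = 5.0980
  loop 2: 8 segments, perimeter = 4.7096
Total perimeter = 9.808

loops=2 perimeter=9.808


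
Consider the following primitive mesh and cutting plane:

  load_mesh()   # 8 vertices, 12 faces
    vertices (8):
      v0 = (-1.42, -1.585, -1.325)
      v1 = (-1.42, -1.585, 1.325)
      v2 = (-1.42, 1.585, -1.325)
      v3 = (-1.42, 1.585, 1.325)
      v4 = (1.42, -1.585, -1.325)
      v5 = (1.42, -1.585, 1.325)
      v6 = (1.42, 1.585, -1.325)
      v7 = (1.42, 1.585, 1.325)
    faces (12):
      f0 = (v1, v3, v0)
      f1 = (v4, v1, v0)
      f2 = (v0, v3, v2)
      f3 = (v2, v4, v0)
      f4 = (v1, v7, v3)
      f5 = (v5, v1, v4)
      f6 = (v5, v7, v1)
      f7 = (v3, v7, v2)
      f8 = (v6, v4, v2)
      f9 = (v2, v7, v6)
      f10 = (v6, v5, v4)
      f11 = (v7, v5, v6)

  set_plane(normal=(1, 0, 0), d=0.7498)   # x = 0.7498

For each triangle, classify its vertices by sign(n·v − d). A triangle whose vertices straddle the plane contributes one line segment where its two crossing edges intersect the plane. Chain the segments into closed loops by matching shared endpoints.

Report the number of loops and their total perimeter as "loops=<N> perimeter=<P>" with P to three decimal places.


Straddling triangles (8 of 12):
  (v4,v1,v0) [+--] → (0.7498, -1.585, -0.699637)–(0.7498, -1.585, -1.325)  len=0.6254
  (v2,v4,v0) [-+-] → (0.7498, -0.836925, -1.325)–(0.7498, -1.585, -1.325)  len=0.7481
  (v1,v7,v3) [-+-] → (0.7498, 0.836925, 1.325)–(0.7498, 1.585, 1.325)  len=0.7481
  (v5,v1,v4) [+-+] → (0.7498, -1.585, 1.325)–(0.7498, -1.585, -0.699637)  len=2.0246
  (v5,v7,v1) [++-] → (0.7498, 0.836925, 1.325)–(0.7498, -1.585, 1.325)  len=2.4219
  (v3,v7,v2) [-+-] → (0.7498, 1.585, 1.325)–(0.7498, 1.585, 0.699637)  len=0.6254
  (v6,v4,v2) [++-] → (0.7498, -0.836925, -1.325)–(0.7498, 1.585, -1.325)  len=2.4219
  (v2,v7,v6) [-++] → (0.7498, 1.585, 0.699637)–(0.7498, 1.585, -1.325)  len=2.0246

Chained into 1 loop(s):
  loop 1: 8 segments, perimeter = 11.6400
Total perimeter = 11.640

loops=1 perimeter=11.640


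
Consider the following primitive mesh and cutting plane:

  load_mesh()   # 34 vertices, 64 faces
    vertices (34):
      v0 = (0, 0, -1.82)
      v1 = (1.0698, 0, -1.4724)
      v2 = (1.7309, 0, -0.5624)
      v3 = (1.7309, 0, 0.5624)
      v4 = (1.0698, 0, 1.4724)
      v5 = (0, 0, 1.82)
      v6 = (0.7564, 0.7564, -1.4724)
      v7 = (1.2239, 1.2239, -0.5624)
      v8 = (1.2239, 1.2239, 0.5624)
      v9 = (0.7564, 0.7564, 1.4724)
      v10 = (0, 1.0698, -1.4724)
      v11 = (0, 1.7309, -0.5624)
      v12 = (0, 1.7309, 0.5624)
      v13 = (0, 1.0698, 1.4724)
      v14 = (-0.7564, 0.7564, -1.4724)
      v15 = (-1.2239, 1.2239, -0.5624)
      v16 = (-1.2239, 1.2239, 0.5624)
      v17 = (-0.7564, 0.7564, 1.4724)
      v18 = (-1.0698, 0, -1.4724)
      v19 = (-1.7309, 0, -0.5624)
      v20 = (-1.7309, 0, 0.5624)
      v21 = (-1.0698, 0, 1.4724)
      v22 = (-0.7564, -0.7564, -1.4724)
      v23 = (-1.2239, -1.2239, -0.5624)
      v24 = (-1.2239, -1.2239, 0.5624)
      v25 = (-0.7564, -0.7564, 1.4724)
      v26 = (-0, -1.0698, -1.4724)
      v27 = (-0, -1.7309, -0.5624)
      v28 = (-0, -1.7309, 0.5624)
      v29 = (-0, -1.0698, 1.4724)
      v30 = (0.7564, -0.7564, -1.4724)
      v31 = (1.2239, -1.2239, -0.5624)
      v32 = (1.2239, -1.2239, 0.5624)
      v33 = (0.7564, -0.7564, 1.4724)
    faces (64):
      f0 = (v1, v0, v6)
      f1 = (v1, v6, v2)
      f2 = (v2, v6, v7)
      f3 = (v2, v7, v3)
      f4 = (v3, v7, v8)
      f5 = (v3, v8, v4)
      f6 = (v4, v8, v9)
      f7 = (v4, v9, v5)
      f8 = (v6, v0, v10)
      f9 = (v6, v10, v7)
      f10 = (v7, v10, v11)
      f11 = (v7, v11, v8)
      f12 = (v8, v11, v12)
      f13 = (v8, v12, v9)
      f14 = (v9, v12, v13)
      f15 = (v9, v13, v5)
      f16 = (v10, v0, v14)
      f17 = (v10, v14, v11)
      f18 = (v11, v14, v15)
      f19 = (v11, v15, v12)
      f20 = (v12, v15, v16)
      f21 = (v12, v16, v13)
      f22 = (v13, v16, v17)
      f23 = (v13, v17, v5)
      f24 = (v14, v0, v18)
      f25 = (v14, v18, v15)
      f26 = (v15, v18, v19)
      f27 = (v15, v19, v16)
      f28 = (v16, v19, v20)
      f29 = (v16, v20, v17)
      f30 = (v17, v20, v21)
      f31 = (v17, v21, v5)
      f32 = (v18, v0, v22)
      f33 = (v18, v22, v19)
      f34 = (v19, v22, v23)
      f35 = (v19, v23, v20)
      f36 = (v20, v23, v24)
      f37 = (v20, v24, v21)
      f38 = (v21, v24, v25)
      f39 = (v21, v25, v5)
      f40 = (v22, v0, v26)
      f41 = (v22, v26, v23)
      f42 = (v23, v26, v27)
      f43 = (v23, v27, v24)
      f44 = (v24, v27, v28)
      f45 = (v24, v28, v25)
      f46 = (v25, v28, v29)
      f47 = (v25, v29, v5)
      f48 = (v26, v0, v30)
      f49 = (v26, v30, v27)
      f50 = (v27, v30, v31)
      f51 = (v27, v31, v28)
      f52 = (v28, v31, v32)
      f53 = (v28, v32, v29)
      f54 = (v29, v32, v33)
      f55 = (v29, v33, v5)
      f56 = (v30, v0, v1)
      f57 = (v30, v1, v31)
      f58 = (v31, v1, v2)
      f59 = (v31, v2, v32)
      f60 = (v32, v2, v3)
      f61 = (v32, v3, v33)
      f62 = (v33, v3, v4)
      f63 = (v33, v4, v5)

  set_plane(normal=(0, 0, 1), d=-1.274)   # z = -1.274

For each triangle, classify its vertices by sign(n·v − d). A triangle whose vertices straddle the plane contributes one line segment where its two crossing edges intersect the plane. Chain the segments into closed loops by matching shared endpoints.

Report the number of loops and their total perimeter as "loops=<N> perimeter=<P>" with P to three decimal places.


Straddling triangles (16 of 64):
  (v1,v6,v2) [--+] → (0.968862, 0.591488, -1.274)–(1.21393, 0, -1.274)  len=0.6402
  (v2,v6,v7) [+-+] → (0.968862, 0.591488, -1.274)–(0.858325, 0.858325, -1.274)  len=0.2888
  (v6,v10,v7) [--+] → (0.266837, 1.1034, -1.274)–(0.858325, 0.858325, -1.274)  len=0.6402
  (v7,v10,v11) [+-+] → (0.266837, 1.1034, -1.274)–(0, 1.21393, -1.274)  len=0.2888
  (v10,v14,v11) [--+] → (-0.591488, 0.968862, -1.274)–(0, 1.21393, -1.274)  len=0.6402
  (v11,v14,v15) [+-+] → (-0.591488, 0.968862, -1.274)–(-0.858325, 0.858325, -1.274)  len=0.2888
  (v14,v18,v15) [--+] → (-1.1034, 0.266837, -1.274)–(-0.858325, 0.858325, -1.274)  len=0.6402
  (v15,v18,v19) [+-+] → (-1.1034, 0.266837, -1.274)–(-1.21393, 0, -1.274)  len=0.2888
  (v18,v22,v19) [--+] → (-0.968862, -0.591488, -1.274)–(-1.21393, 0, -1.274)  len=0.6402
  (v19,v22,v23) [+-+] → (-0.968862, -0.591488, -1.274)–(-0.858325, -0.858325, -1.274)  len=0.2888
  (v22,v26,v23) [--+] → (-0.266837, -1.1034, -1.274)–(-0.858325, -0.858325, -1.274)  len=0.6402
  (v23,v26,v27) [+-+] → (-0.266837, -1.1034, -1.274)–(0, -1.21393, -1.274)  len=0.2888
  (v26,v30,v27) [--+] → (0.591488, -0.968862, -1.274)–(0, -1.21393, -1.274)  len=0.6402
  (v27,v30,v31) [+-+] → (0.591488, -0.968862, -1.274)–(0.858325, -0.858325, -1.274)  len=0.2888
  (v30,v1,v31) [--+] → (1.1034, -0.266837, -1.274)–(0.858325, -0.858325, -1.274)  len=0.6402
  (v31,v1,v2) [+-+] → (1.1034, -0.266837, -1.274)–(1.21393, 0, -1.274)  len=0.2888

Chained into 1 loop(s):
  loop 1: 16 segments, perimeter = 7.4326
Total perimeter = 7.433

loops=1 perimeter=7.433


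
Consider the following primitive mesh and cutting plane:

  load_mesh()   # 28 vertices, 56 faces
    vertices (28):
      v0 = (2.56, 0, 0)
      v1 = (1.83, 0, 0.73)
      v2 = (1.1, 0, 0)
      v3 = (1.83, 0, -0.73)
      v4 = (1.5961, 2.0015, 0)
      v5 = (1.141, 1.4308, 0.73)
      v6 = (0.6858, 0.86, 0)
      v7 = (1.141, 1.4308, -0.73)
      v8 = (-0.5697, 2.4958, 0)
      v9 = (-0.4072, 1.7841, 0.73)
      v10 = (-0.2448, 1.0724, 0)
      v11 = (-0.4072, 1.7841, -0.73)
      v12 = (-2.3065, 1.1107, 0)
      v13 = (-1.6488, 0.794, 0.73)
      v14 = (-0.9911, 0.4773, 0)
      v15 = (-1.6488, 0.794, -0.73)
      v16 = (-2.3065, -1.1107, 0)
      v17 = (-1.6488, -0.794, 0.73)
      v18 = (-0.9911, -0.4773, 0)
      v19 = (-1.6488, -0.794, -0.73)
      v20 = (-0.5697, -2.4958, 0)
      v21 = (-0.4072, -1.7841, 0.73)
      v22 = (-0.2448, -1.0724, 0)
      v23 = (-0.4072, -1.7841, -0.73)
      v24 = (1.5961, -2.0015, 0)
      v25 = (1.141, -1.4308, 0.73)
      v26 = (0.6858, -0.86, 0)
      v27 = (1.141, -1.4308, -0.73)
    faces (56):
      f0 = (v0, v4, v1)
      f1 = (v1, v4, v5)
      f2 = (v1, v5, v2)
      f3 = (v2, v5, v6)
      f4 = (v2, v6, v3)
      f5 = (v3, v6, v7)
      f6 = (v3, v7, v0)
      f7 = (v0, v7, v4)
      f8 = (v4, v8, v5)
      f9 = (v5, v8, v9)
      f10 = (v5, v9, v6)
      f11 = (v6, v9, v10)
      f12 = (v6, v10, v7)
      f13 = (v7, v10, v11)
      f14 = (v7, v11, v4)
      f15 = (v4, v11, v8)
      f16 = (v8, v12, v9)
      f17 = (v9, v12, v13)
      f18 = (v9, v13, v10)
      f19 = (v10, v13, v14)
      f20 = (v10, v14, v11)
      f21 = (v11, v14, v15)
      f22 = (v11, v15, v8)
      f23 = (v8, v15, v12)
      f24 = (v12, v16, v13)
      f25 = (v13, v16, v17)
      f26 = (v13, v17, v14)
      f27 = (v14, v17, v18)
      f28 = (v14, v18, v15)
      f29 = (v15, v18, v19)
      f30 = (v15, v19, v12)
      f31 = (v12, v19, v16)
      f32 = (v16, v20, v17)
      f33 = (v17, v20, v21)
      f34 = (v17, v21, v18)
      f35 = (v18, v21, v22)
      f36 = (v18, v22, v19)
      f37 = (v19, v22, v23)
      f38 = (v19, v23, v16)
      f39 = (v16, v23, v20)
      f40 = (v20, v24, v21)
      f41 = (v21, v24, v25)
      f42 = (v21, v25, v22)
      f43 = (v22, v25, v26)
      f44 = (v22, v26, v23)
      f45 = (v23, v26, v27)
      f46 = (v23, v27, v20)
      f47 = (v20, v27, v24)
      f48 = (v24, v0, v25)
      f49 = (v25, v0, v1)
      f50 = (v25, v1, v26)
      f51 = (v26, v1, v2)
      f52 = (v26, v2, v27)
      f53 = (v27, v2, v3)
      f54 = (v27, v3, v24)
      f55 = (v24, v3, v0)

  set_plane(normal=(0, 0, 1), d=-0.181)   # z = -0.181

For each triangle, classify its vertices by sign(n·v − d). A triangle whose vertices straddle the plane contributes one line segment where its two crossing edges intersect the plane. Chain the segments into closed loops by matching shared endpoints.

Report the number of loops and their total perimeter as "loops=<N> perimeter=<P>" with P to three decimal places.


loops=2 perimeter=22.232

Straddling triangles (28 of 56):
  (v2,v6,v3) [++-] → (0.969499, 0.646767, -0.181)–(1.281, 0, -0.181)  len=0.7179
  (v3,v6,v7) [-+-] → (0.969499, 0.646767, -0.181)–(0.798665, 1.00153, -0.181)  len=0.3937
  (v3,v7,v0) [--+] → (2.20817, 0.35476, -0.181)–(2.379, 0, -0.181)  len=0.3937
  (v0,v7,v4) [+-+] → (2.20817, 0.35476, -0.181)–(1.48326, 1.86, -0.181)  len=1.6707
  (v6,v10,v7) [++-] → (0.0988025, 1.16126, -0.181)–(0.798665, 1.00153, -0.181)  len=0.7179
  (v7,v10,v11) [-+-] → (0.0988025, 1.16126, -0.181)–(-0.285066, 1.24886, -0.181)  len=0.3937
  (v7,v11,v4) [--+] → (1.09939, 1.9476, -0.181)–(1.48326, 1.86, -0.181)  len=0.3937
  (v4,v11,v8) [+-+] → (1.09939, 1.9476, -0.181)–(-0.529409, 2.31934, -0.181)  len=1.6707
  (v10,v14,v11) [++-] → (-0.846325, 0.801315, -0.181)–(-0.285066, 1.24886, -0.181)  len=0.7179
  (v11,v14,v15) [-+-] → (-0.846325, 0.801315, -0.181)–(-1.15417, 0.555824, -0.181)  len=0.3937
  (v11,v15,v8) [--+] → (-0.837258, 2.07385, -0.181)–(-0.529409, 2.31934, -0.181)  len=0.3937
  (v8,v15,v12) [+-+] → (-0.837258, 2.07385, -0.181)–(-2.14343, 1.03218, -0.181)  len=1.6707
  (v14,v18,v15) [++-] → (-1.15417, -0.162087, -0.181)–(-1.15417, 0.555824, -0.181)  len=0.7179
  (v15,v18,v19) [-+-] → (-1.15417, -0.162087, -0.181)–(-1.15417, -0.555824, -0.181)  len=0.3937
  (v15,v19,v12) [--+] → (-2.14343, 0.638439, -0.181)–(-2.14343, 1.03218, -0.181)  len=0.3937
  (v12,v19,v16) [+-+] → (-2.14343, 0.638439, -0.181)–(-2.14343, -1.03218, -0.181)  len=1.6706
  (v18,v22,v19) [++-] → (-0.592915, -1.00337, -0.181)–(-1.15417, -0.555824, -0.181)  len=0.7179
  (v19,v22,v23) [-+-] → (-0.592915, -1.00337, -0.181)–(-0.285066, -1.24886, -0.181)  len=0.3937
  (v19,v23,v16) [--+] → (-1.83558, -1.27767, -0.181)–(-2.14343, -1.03218, -0.181)  len=0.3937
  (v16,v23,v20) [+-+] → (-1.83558, -1.27767, -0.181)–(-0.529409, -2.31934, -0.181)  len=1.6707
  (v22,v26,v23) [++-] → (0.414796, -1.08913, -0.181)–(-0.285066, -1.24886, -0.181)  len=0.7179
  (v23,v26,v27) [-+-] → (0.414796, -1.08913, -0.181)–(0.798665, -1.00153, -0.181)  len=0.3937
  (v23,v27,v20) [--+] → (-0.14554, -2.23174, -0.181)–(-0.529409, -2.31934, -0.181)  len=0.3937
  (v20,v27,v24) [+-+] → (-0.14554, -2.23174, -0.181)–(1.48326, -1.86, -0.181)  len=1.6707
  (v26,v2,v27) [++-] → (1.11017, -0.35476, -0.181)–(0.798665, -1.00153, -0.181)  len=0.7179
  (v27,v2,v3) [-+-] → (1.11017, -0.35476, -0.181)–(1.281, 0, -0.181)  len=0.3937
  (v27,v3,v24) [--+] → (1.65409, -1.50524, -0.181)–(1.48326, -1.86, -0.181)  len=0.3937
  (v24,v3,v0) [+-+] → (1.65409, -1.50524, -0.181)–(2.379, 0, -0.181)  len=1.6707

Chained into 2 loop(s):
  loop 1: 14 segments, perimeter = 7.7813
  loop 2: 14 segments, perimeter = 14.4509
Total perimeter = 22.232


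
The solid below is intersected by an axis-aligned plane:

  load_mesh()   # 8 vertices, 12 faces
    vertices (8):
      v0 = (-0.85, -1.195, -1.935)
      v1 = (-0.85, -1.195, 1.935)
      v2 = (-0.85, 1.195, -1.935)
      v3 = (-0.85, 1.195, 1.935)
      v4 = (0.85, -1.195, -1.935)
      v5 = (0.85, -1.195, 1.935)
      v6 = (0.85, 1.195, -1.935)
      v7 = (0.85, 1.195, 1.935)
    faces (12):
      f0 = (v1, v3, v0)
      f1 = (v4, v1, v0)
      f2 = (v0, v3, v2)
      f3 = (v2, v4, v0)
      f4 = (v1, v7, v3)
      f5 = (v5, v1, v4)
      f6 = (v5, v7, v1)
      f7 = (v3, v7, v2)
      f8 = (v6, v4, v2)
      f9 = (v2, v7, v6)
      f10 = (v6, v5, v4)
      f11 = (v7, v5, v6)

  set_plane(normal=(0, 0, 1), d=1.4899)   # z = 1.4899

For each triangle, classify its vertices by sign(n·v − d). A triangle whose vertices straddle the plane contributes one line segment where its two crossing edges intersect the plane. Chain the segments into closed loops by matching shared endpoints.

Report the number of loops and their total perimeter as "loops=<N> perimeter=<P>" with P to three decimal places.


Straddling triangles (8 of 12):
  (v1,v3,v0) [++-] → (-0.85, 0.920119, 1.4899)–(-0.85, -1.195, 1.4899)  len=2.1151
  (v4,v1,v0) [-+-] → (-0.654478, -1.195, 1.4899)–(-0.85, -1.195, 1.4899)  len=0.1955
  (v0,v3,v2) [-+-] → (-0.85, 0.920119, 1.4899)–(-0.85, 1.195, 1.4899)  len=0.2749
  (v5,v1,v4) [++-] → (-0.654478, -1.195, 1.4899)–(0.85, -1.195, 1.4899)  len=1.5045
  (v3,v7,v2) [++-] → (0.654478, 1.195, 1.4899)–(-0.85, 1.195, 1.4899)  len=1.5045
  (v2,v7,v6) [-+-] → (0.654478, 1.195, 1.4899)–(0.85, 1.195, 1.4899)  len=0.1955
  (v6,v5,v4) [-+-] → (0.85, -0.920119, 1.4899)–(0.85, -1.195, 1.4899)  len=0.2749
  (v7,v5,v6) [++-] → (0.85, -0.920119, 1.4899)–(0.85, 1.195, 1.4899)  len=2.1151

Chained into 1 loop(s):
  loop 1: 8 segments, perimeter = 8.1800
Total perimeter = 8.180

loops=1 perimeter=8.180


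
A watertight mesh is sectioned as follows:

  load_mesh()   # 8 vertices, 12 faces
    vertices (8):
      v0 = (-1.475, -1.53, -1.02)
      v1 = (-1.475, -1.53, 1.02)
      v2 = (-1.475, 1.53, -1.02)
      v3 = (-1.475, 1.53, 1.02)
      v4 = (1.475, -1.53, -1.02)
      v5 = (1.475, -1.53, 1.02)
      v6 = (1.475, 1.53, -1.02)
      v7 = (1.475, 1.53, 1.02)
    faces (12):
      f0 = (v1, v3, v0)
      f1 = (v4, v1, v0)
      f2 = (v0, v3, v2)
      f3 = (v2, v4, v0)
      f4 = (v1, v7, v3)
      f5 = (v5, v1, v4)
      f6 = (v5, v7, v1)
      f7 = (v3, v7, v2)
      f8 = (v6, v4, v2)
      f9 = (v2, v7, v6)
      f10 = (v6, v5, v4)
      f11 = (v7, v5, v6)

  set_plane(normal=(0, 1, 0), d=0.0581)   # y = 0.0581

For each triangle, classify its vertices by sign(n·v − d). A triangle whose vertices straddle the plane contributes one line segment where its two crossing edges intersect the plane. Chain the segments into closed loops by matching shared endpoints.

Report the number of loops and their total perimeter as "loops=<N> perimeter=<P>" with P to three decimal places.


Straddling triangles (8 of 12):
  (v1,v3,v0) [-+-] → (-1.475, 0.0581, 1.02)–(-1.475, 0.0581, 0.0387333)  len=0.9813
  (v0,v3,v2) [-++] → (-1.475, 0.0581, 0.0387333)–(-1.475, 0.0581, -1.02)  len=1.0587
  (v2,v4,v0) [+--] → (-0.0560114, 0.0581, -1.02)–(-1.475, 0.0581, -1.02)  len=1.4190
  (v1,v7,v3) [-++] → (0.0560114, 0.0581, 1.02)–(-1.475, 0.0581, 1.02)  len=1.5310
  (v5,v7,v1) [-+-] → (1.475, 0.0581, 1.02)–(0.0560114, 0.0581, 1.02)  len=1.4190
  (v6,v4,v2) [+-+] → (1.475, 0.0581, -1.02)–(-0.0560114, 0.0581, -1.02)  len=1.5310
  (v6,v5,v4) [+--] → (1.475, 0.0581, -0.0387333)–(1.475, 0.0581, -1.02)  len=0.9813
  (v7,v5,v6) [+-+] → (1.475, 0.0581, 1.02)–(1.475, 0.0581, -0.0387333)  len=1.0587

Chained into 1 loop(s):
  loop 1: 8 segments, perimeter = 9.9800
Total perimeter = 9.980

loops=1 perimeter=9.980


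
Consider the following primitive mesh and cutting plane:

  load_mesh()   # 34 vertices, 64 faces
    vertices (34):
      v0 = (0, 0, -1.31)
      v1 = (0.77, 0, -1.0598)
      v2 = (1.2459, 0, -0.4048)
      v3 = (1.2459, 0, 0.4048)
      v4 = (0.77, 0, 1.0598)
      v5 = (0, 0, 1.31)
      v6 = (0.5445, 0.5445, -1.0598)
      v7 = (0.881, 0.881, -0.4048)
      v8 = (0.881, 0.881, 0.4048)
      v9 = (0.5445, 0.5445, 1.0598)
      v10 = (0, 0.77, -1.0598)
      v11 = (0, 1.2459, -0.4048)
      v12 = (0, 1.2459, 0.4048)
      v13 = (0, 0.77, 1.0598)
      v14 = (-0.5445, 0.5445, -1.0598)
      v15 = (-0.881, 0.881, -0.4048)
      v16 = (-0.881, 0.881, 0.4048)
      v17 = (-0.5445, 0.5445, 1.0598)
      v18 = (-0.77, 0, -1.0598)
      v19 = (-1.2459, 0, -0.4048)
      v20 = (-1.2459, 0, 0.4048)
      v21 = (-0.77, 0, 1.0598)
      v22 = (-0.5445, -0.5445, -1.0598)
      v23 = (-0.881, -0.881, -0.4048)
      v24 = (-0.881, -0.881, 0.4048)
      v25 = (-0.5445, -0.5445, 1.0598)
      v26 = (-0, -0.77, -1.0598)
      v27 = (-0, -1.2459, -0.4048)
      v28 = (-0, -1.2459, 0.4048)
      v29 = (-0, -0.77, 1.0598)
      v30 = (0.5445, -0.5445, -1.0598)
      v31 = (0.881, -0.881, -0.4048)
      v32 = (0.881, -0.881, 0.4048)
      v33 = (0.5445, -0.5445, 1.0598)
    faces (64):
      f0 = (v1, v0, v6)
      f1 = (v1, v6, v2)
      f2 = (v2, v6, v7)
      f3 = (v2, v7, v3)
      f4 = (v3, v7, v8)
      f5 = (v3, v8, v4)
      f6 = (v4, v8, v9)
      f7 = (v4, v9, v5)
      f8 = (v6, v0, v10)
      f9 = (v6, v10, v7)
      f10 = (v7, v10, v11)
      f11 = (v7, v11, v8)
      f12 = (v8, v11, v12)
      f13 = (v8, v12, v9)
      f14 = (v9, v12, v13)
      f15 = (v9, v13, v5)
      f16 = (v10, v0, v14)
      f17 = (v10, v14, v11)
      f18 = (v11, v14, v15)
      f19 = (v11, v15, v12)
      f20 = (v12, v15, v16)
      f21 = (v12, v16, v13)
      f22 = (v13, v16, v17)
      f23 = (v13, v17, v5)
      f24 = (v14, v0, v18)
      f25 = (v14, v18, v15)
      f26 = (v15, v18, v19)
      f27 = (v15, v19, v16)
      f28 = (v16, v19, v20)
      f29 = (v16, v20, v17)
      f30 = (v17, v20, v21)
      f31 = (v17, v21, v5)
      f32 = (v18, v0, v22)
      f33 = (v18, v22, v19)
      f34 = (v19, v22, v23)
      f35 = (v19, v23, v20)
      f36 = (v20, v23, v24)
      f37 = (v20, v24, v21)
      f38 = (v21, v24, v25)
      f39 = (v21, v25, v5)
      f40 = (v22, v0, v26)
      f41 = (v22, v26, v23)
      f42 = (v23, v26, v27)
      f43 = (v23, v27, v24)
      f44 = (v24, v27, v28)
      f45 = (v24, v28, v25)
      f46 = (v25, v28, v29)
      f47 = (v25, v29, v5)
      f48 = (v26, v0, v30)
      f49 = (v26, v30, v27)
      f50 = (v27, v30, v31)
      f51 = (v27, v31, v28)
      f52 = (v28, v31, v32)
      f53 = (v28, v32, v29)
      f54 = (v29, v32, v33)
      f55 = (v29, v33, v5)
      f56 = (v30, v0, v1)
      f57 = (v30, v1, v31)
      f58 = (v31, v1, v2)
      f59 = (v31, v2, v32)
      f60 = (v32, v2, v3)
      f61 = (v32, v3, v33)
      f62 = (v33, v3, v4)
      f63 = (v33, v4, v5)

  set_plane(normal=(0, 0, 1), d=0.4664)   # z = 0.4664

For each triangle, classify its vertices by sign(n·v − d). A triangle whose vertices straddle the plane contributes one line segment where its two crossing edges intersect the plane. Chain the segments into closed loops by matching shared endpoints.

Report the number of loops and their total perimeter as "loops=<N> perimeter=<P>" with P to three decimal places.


Straddling triangles (16 of 64):
  (v3,v8,v4) [--+] → (0.870561, 0.798146, 0.4664)–(1.20114, 0, 0.4664)  len=0.8639
  (v4,v8,v9) [+-+] → (0.870561, 0.798146, 0.4664)–(0.849354, 0.849354, 0.4664)  len=0.0554
  (v8,v12,v9) [--+] → (0.0512079, 1.17994, 0.4664)–(0.849354, 0.849354, 0.4664)  len=0.8639
  (v9,v12,v13) [+-+] → (0.0512079, 1.17994, 0.4664)–(0, 1.20114, 0.4664)  len=0.0554
  (v12,v16,v13) [--+] → (-0.798146, 0.870561, 0.4664)–(0, 1.20114, 0.4664)  len=0.8639
  (v13,v16,v17) [+-+] → (-0.798146, 0.870561, 0.4664)–(-0.849354, 0.849354, 0.4664)  len=0.0554
  (v16,v20,v17) [--+] → (-1.17994, 0.0512079, 0.4664)–(-0.849354, 0.849354, 0.4664)  len=0.8639
  (v17,v20,v21) [+-+] → (-1.17994, 0.0512079, 0.4664)–(-1.20114, 0, 0.4664)  len=0.0554
  (v20,v24,v21) [--+] → (-0.870561, -0.798146, 0.4664)–(-1.20114, 0, 0.4664)  len=0.8639
  (v21,v24,v25) [+-+] → (-0.870561, -0.798146, 0.4664)–(-0.849354, -0.849354, 0.4664)  len=0.0554
  (v24,v28,v25) [--+] → (-0.0512079, -1.17994, 0.4664)–(-0.849354, -0.849354, 0.4664)  len=0.8639
  (v25,v28,v29) [+-+] → (-0.0512079, -1.17994, 0.4664)–(0, -1.20114, 0.4664)  len=0.0554
  (v28,v32,v29) [--+] → (0.798146, -0.870561, 0.4664)–(0, -1.20114, 0.4664)  len=0.8639
  (v29,v32,v33) [+-+] → (0.798146, -0.870561, 0.4664)–(0.849354, -0.849354, 0.4664)  len=0.0554
  (v32,v3,v33) [--+] → (1.17994, -0.0512079, 0.4664)–(0.849354, -0.849354, 0.4664)  len=0.8639
  (v33,v3,v4) [+-+] → (1.17994, -0.0512079, 0.4664)–(1.20114, 0, 0.4664)  len=0.0554

Chained into 1 loop(s):
  loop 1: 16 segments, perimeter = 7.3546
Total perimeter = 7.355

loops=1 perimeter=7.355


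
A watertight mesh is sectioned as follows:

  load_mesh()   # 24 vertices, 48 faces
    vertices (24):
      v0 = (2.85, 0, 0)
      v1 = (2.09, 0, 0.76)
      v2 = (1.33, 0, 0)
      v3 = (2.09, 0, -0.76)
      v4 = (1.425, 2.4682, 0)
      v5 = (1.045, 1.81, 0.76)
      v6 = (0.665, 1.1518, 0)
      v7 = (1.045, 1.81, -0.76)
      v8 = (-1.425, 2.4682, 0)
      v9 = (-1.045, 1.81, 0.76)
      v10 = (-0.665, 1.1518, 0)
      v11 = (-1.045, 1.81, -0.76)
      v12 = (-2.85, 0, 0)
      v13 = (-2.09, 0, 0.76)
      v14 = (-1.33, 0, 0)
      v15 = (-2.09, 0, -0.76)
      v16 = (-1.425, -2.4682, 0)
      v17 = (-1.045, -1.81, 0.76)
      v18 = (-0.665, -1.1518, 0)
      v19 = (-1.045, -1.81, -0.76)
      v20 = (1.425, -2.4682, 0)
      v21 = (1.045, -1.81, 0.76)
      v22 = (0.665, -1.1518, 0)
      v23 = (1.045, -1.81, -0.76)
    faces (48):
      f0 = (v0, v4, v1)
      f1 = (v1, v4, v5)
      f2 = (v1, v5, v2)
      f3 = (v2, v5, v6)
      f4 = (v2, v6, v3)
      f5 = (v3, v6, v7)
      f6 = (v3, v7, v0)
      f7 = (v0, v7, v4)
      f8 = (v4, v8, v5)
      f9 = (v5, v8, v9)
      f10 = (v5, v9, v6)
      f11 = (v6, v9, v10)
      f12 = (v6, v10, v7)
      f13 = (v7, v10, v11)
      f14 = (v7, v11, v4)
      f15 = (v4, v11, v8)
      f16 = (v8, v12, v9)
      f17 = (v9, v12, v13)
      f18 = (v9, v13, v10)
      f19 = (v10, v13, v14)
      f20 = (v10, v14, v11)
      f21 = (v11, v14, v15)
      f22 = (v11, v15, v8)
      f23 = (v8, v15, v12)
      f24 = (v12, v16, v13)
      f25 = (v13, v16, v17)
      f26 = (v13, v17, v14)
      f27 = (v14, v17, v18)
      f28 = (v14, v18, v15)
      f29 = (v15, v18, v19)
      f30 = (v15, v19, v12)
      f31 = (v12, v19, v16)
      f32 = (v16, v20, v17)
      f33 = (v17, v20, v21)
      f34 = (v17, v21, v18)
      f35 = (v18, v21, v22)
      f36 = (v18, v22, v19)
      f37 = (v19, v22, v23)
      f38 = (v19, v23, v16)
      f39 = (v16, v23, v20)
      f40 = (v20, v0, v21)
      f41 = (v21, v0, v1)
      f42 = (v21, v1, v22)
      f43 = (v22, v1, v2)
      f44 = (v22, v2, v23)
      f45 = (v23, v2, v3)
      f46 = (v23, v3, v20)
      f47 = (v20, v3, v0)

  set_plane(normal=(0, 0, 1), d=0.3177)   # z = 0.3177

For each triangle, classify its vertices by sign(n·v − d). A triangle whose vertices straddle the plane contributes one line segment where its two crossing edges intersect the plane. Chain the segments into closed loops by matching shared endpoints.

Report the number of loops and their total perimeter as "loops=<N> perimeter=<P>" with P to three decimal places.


Straddling triangles (24 of 48):
  (v0,v4,v1) [--+] → (1.70299, 1.43643, 0.3177)–(2.5323, 0, 0.3177)  len=1.6586
  (v1,v4,v5) [+-+] → (1.70299, 1.43643, 0.3177)–(1.26615, 2.19306, 0.3177)  len=0.8737
  (v1,v5,v2) [++-] → (1.21086, 0.756628, 0.3177)–(1.6477, 0, 0.3177)  len=0.8737
  (v2,v5,v6) [-+-] → (1.21086, 0.756628, 0.3177)–(0.82385, 1.42694, 0.3177)  len=0.7740
  (v4,v8,v5) [--+] → (-0.392475, 2.19306, 0.3177)–(1.26615, 2.19306, 0.3177)  len=1.6586
  (v5,v8,v9) [+-+] → (-0.392475, 2.19306, 0.3177)–(-1.26615, 2.19306, 0.3177)  len=0.8737
  (v5,v9,v6) [++-] → (-0.049825, 1.42694, 0.3177)–(0.82385, 1.42694, 0.3177)  len=0.8737
  (v6,v9,v10) [-+-] → (-0.049825, 1.42694, 0.3177)–(-0.82385, 1.42694, 0.3177)  len=0.7740
  (v8,v12,v9) [--+] → (-2.09546, 0.756628, 0.3177)–(-1.26615, 2.19306, 0.3177)  len=1.6586
  (v9,v12,v13) [+-+] → (-2.09546, 0.756628, 0.3177)–(-2.5323, 0, 0.3177)  len=0.8737
  (v9,v13,v10) [++-] → (-1.26069, 0.670317, 0.3177)–(-0.82385, 1.42694, 0.3177)  len=0.8737
  (v10,v13,v14) [-+-] → (-1.26069, 0.670317, 0.3177)–(-1.6477, 0, 0.3177)  len=0.7740
  (v12,v16,v13) [--+] → (-1.70299, -1.43643, 0.3177)–(-2.5323, 0, 0.3177)  len=1.6586
  (v13,v16,v17) [+-+] → (-1.70299, -1.43643, 0.3177)–(-1.26615, -2.19306, 0.3177)  len=0.8737
  (v13,v17,v14) [++-] → (-1.21086, -0.756628, 0.3177)–(-1.6477, 0, 0.3177)  len=0.8737
  (v14,v17,v18) [-+-] → (-1.21086, -0.756628, 0.3177)–(-0.82385, -1.42694, 0.3177)  len=0.7740
  (v16,v20,v17) [--+] → (0.392475, -2.19306, 0.3177)–(-1.26615, -2.19306, 0.3177)  len=1.6586
  (v17,v20,v21) [+-+] → (0.392475, -2.19306, 0.3177)–(1.26615, -2.19306, 0.3177)  len=0.8737
  (v17,v21,v18) [++-] → (0.049825, -1.42694, 0.3177)–(-0.82385, -1.42694, 0.3177)  len=0.8737
  (v18,v21,v22) [-+-] → (0.049825, -1.42694, 0.3177)–(0.82385, -1.42694, 0.3177)  len=0.7740
  (v20,v0,v21) [--+] → (2.09546, -0.756628, 0.3177)–(1.26615, -2.19306, 0.3177)  len=1.6586
  (v21,v0,v1) [+-+] → (2.09546, -0.756628, 0.3177)–(2.5323, 0, 0.3177)  len=0.8737
  (v21,v1,v22) [++-] → (1.26069, -0.670317, 0.3177)–(0.82385, -1.42694, 0.3177)  len=0.8737
  (v22,v1,v2) [-+-] → (1.26069, -0.670317, 0.3177)–(1.6477, 0, 0.3177)  len=0.7740

Chained into 2 loop(s):
  loop 1: 12 segments, perimeter = 15.1939
  loop 2: 12 segments, perimeter = 9.8862
Total perimeter = 25.080

loops=2 perimeter=25.080


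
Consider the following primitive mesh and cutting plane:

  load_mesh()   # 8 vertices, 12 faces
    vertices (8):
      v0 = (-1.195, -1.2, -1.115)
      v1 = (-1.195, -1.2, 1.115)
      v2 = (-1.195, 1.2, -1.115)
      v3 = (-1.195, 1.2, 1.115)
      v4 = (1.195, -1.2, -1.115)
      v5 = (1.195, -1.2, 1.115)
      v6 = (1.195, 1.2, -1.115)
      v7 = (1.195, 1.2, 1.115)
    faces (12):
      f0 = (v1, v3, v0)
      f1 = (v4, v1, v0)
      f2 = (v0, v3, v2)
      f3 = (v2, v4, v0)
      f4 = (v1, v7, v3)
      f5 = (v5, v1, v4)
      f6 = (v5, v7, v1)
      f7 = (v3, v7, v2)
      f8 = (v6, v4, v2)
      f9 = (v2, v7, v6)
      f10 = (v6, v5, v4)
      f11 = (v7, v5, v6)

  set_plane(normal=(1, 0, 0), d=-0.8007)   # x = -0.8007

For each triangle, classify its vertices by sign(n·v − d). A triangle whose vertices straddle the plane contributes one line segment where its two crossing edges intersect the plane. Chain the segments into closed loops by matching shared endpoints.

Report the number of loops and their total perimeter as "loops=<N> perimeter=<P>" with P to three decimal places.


loops=1 perimeter=9.260

Straddling triangles (8 of 12):
  (v4,v1,v0) [+--] → (-0.8007, -1.2, 0.747097)–(-0.8007, -1.2, -1.115)  len=1.8621
  (v2,v4,v0) [-+-] → (-0.8007, 0.80405, -1.115)–(-0.8007, -1.2, -1.115)  len=2.0041
  (v1,v7,v3) [-+-] → (-0.8007, -0.80405, 1.115)–(-0.8007, 1.2, 1.115)  len=2.0041
  (v5,v1,v4) [+-+] → (-0.8007, -1.2, 1.115)–(-0.8007, -1.2, 0.747097)  len=0.3679
  (v5,v7,v1) [++-] → (-0.8007, -0.80405, 1.115)–(-0.8007, -1.2, 1.115)  len=0.3959
  (v3,v7,v2) [-+-] → (-0.8007, 1.2, 1.115)–(-0.8007, 1.2, -0.747097)  len=1.8621
  (v6,v4,v2) [++-] → (-0.8007, 0.80405, -1.115)–(-0.8007, 1.2, -1.115)  len=0.3959
  (v2,v7,v6) [-++] → (-0.8007, 1.2, -0.747097)–(-0.8007, 1.2, -1.115)  len=0.3679

Chained into 1 loop(s):
  loop 1: 8 segments, perimeter = 9.2600
Total perimeter = 9.260
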